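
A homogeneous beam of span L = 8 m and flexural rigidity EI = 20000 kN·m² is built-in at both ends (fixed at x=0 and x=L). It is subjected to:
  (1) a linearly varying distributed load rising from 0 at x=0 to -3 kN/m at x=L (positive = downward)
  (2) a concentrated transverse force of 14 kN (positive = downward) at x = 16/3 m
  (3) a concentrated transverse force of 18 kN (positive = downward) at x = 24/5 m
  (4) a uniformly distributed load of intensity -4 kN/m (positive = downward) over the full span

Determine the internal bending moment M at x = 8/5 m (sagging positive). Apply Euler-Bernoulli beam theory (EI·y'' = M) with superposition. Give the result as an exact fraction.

M(8/5) = -24896/5625 kN·m

Load 1 — triangular load w₀=-3 kN/m (0→w₀ over full span):
  M_1 = 3w₀Lx/20 - w₀L²/30 - w₀x³/(6L) = 3·(-3)·8·(8/5)/20 - (-3)·8²/30 - (-3)·(8/5)³/(6·8) = 112/125 kN·m
Load 2 — point force P=14 kN at a=16/3 m (b=L-a=8/3):
  M_2 = Pb²(3a+b)x/L³ - Pab²/L²  [x≤a] = 14·(8/3)²·(3·(16/3)+(8/3))·(8/5)/8³ - 14·(16/3)·(8/3)²/8² = -112/45 kN·m
Load 3 — point force P=18 kN at a=24/5 m (b=L-a=16/5):
  M_3 = Pb²(3a+b)x/L³ - Pab²/L²  [x≤a] = 18·(16/5)²·(3·(24/5)+(16/5))·(8/5)/8³ - 18·(24/5)·(16/5)²/8² = -2304/625 kN·m
Load 4 — uniform load w=-4 kN/m over full span:
  M_4 = wLx/2 - wL²/12 - wx²/2 = (-4)·8·(8/5)/2 - (-4)·8²/12 - (-4)·(8/5)²/2 = 64/75 kN·m
Superposition: M = Σ M_i = -24896/5625 kN·m ≈ -4.425956 kN·m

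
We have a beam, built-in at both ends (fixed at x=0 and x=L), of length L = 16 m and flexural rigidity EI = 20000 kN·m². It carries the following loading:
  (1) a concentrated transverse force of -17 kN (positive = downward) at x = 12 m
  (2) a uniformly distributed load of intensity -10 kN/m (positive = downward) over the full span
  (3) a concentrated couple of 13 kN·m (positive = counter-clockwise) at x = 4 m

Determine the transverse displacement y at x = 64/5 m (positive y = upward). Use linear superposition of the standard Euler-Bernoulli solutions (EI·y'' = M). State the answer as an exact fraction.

y(64/5) = 39017/937500 m

Load 1 — point force P=-17 kN at a=12 m (b=L-a=4):
  y_1 = -Pa²(L-x)²(3bL-(3b+a)(L-x))/(6L³EI)  [x>a] = -(-17)·12²·(16-(64/5))²·(3·4·16-(3·4+12)·(16-(64/5)))/(6·16³·20000) = 459/78125 m
Load 2 — uniform load w=-10 kN/m over full span:
  y_2 = -wx²(L-x)²/(24EI) = -(-10)·(64/5)²·(16-(64/5))²/(24·20000) = 8192/234375 m
Load 3 — applied couple M₀=13 kN·m at a=4 m (b=L-a=12):
  y_3 = (R_Ax³/6 - M_Ax²/2 - M₀(x-a)²/2)/EI  [x>a] with R_A=117/128, M_A=-39/16 = ((117/128)·(64/5)³/6 - (-39/16)·(64/5)²/2 - 13·((64/5)-4)²/2)/20000 = 247/312500 m
Superposition: y = Σ y_i = 39017/937500 m ≈ 0.041618 m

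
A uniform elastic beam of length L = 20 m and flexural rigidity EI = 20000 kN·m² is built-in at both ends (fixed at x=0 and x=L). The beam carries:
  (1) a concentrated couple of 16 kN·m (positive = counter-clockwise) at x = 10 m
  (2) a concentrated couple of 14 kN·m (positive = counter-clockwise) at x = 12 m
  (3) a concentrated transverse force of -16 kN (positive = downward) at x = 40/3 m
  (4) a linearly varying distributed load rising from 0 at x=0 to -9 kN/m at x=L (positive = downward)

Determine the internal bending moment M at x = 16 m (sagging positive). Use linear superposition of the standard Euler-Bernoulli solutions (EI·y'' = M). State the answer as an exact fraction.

M(16) = -994/125 kN·m

Load 1 — applied couple M₀=16 kN·m at a=10 m (b=L-a=10):
  M_1 = R_Ax - M_A - M₀  [x>a] with R_A=6/5, M_A=4 = (6/5)·16 - 4 - 16 = -4/5 kN·m
Load 2 — applied couple M₀=14 kN·m at a=12 m (b=L-a=8):
  M_2 = R_Ax - M_A - M₀  [x>a] with R_A=126/125, M_A=112/25 = (126/125)·16 - (112/25) - 14 = -294/125 kN·m
Load 3 — point force P=-16 kN at a=40/3 m (b=L-a=20/3):
  M_3 = Pa²(a+3b)(L-x)/L³ - Pa²b/L²  [x>a] = (-16)·(40/3)²·((40/3)+3·(20/3))·(20-16)/20³ - (-16)·(40/3)²·(20/3)/20² = 0 kN·m
Load 4 — triangular load w₀=-9 kN/m (0→w₀ over full span):
  M_4 = 3w₀Lx/20 - w₀L²/30 - w₀x³/(6L) = 3·(-9)·20·16/20 - (-9)·20²/30 - (-9)·16³/(6·20) = -24/5 kN·m
Superposition: M = Σ M_i = -994/125 kN·m ≈ -7.952000 kN·m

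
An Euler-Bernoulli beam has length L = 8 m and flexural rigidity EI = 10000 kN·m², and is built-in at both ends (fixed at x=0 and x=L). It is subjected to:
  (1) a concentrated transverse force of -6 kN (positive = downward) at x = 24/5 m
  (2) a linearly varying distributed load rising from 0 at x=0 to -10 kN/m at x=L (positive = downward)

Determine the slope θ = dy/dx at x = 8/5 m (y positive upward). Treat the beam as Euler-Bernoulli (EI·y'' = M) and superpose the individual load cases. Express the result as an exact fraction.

Load 1 — point force P=-6 kN at a=24/5 m (b=L-a=16/5):
  θ_1 = -Pb²x(2aL-(3a+b)x)/(2L³EI)  [x≤a] = -(-6)·(16/5)²·(8/5)·(2·(24/5)·8-(3·(24/5)+(16/5))·(8/5))/(2·8³·10000) = 912/1953125 rad
Load 2 — triangular load w₀=-10 kN/m (0→w₀ over full span):
  θ_2 = -w₀(2x(L-x)(L-2x)(x+2L)+x²(L-x)²)/(120LEI) = -(-10)·(2·(8/5)·(8-(8/5))·(8-2·(8/5))·((8/5)+2·8)+(8/5)²·(8-(8/5))²)/(120·8·10000) = 448/234375 rad
Superposition: θ = Σ θ_i = 13936/5859375 rad ≈ 0.002378 rad

θ(8/5) = 13936/5859375 rad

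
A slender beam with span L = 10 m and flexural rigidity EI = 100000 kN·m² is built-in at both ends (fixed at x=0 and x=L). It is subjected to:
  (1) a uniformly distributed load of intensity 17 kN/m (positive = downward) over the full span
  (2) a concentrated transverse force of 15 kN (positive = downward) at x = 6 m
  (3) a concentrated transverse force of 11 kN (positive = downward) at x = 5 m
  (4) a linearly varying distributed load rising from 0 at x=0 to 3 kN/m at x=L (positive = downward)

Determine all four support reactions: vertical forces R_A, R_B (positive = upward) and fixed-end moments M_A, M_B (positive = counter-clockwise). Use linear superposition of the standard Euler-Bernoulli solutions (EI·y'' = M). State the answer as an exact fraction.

Load 1 — uniform load w=17 kN/m over full span:
  R_A = wL/2 = 17·10/2 = 85 kN
  M_A = wL²/12 = 17·10²/12 = 425/3 kN·m
  R_B = wL/2 = 17·10/2 = 85 kN
  M_B = -wL²/12 = -17·10²/12 = -425/3 kN·m
Load 2 — point force P=15 kN at a=6 m (b=L-a=4):
  R_A = Pb²(3a+b)/L³ = 15·4²·(3·6+4)/10³ = 132/25 kN
  M_A = Pab²/L² = 15·6·4²/10² = 72/5 kN·m
  R_B = Pa²(a+3b)/L³ = 15·6²·(6+3·4)/10³ = 243/25 kN
  M_B = -Pa²b/L² = -15·6²·4/10² = -108/5 kN·m
Load 3 — point force P=11 kN at a=5 m (b=L-a=5):
  R_A = Pb²(3a+b)/L³ = 11·5²·(3·5+5)/10³ = 11/2 kN
  M_A = Pab²/L² = 11·5·5²/10² = 55/4 kN·m
  R_B = Pa²(a+3b)/L³ = 11·5²·(5+3·5)/10³ = 11/2 kN
  M_B = -Pa²b/L² = -11·5²·5/10² = -55/4 kN·m
Load 4 — triangular load w₀=3 kN/m (0→w₀ over full span):
  R_A = 3w₀L/20 = 3·3·10/20 = 9/2 kN
  M_A = w₀L²/30 = 3·10²/30 = 10 kN·m
  R_B = 7w₀L/20 = 7·3·10/20 = 21/2 kN
  M_B = -w₀L²/20 = -3·10²/20 = -15 kN·m
Superposition: R_A = 2507/25 kN, M_A = 10789/60 kN·m, R_B = 2768/25 kN, M_B = -11521/60 kN·m

R_A = 2507/25 kN, M_A = 10789/60 kN·m, R_B = 2768/25 kN, M_B = -11521/60 kN·m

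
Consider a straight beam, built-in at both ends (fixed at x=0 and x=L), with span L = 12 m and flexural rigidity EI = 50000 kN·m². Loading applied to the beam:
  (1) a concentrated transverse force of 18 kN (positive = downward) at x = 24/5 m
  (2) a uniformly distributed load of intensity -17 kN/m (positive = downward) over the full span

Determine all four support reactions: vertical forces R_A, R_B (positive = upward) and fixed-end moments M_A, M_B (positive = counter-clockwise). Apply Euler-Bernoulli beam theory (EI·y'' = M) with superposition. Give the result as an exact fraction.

R_A = -11292/125 kN, M_A = -21612/125 kN·m, R_B = -11958/125 kN, M_B = 22908/125 kN·m

Load 1 — point force P=18 kN at a=24/5 m (b=L-a=36/5):
  R_A = Pb²(3a+b)/L³ = 18·(36/5)²·(3·(24/5)+(36/5))/12³ = 1458/125 kN
  M_A = Pab²/L² = 18·(24/5)·(36/5)²/12² = 3888/125 kN·m
  R_B = Pa²(a+3b)/L³ = 18·(24/5)²·((24/5)+3·(36/5))/12³ = 792/125 kN
  M_B = -Pa²b/L² = -18·(24/5)²·(36/5)/12² = -2592/125 kN·m
Load 2 — uniform load w=-17 kN/m over full span:
  R_A = wL/2 = (-17)·12/2 = -102 kN
  M_A = wL²/12 = (-17)·12²/12 = -204 kN·m
  R_B = wL/2 = (-17)·12/2 = -102 kN
  M_B = -wL²/12 = -(-17)·12²/12 = 204 kN·m
Superposition: R_A = -11292/125 kN, M_A = -21612/125 kN·m, R_B = -11958/125 kN, M_B = 22908/125 kN·m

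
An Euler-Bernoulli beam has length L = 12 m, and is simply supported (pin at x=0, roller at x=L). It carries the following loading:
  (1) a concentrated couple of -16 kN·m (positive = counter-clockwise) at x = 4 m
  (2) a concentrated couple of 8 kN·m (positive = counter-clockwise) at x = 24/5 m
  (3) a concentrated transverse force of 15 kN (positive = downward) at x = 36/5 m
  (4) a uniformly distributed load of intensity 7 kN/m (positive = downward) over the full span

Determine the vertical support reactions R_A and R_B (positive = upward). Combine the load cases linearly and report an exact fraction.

Load 1 — applied couple M₀=-16 kN·m at a=4 m (b=L-a=8):
  R_A = M₀/L = (-16)/12 = -4/3 kN
  R_B = -M₀/L = -(-16)/12 = 4/3 kN
Load 2 — applied couple M₀=8 kN·m at a=24/5 m (b=L-a=36/5):
  R_A = M₀/L = 8/12 = 2/3 kN
  R_B = -M₀/L = -8/12 = -2/3 kN
Load 3 — point force P=15 kN at a=36/5 m (b=L-a=24/5):
  R_A = Pb/L = 15·(24/5)/12 = 6 kN
  R_B = Pa/L = 15·(36/5)/12 = 9 kN
Load 4 — uniform load w=7 kN/m over full span:
  R_A = wL/2 = 7·12/2 = 42 kN
  R_B = wL/2 = 7·12/2 = 42 kN
Superposition: R_A = 142/3 kN, R_B = 155/3 kN

R_A = 142/3 kN, R_B = 155/3 kN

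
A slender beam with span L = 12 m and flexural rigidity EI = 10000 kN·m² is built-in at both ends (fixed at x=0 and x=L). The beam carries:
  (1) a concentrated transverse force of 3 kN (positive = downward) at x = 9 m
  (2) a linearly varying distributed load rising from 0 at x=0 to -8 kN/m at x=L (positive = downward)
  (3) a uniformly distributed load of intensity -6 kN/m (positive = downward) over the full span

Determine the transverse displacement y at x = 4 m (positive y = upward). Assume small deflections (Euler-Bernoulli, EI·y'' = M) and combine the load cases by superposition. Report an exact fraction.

y(4) = 36611/900000 m

Load 1 — point force P=3 kN at a=9 m (b=L-a=3):
  y_1 = -Pb²x²(3aL-(3a+b)x)/(6L³EI)  [x≤a] = -3·3²·4²·(3·9·12-(3·9+3)·4)/(6·12³·10000) = -17/20000 m
Load 2 — triangular load w₀=-8 kN/m (0→w₀ over full span):
  y_2 = -w₀x²(L-x)²(x+2L)/(120LEI) = -(-8)·4²·(12-4)²·(4+2·12)/(120·12·10000) = 448/28125 m
Load 3 — uniform load w=-6 kN/m over full span:
  y_3 = -wx²(L-x)²/(24EI) = -(-6)·4²·(12-4)²/(24·10000) = 16/625 m
Superposition: y = Σ y_i = 36611/900000 m ≈ 0.040679 m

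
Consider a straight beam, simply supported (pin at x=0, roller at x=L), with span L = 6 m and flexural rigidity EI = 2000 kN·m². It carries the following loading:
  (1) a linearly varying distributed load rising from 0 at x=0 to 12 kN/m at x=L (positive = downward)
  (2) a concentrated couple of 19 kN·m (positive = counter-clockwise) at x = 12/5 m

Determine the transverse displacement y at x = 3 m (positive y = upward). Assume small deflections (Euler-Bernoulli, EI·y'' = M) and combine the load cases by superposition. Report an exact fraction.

Load 1 — triangular load w₀=12 kN/m (0→w₀ over full span):
  y_1 = -w₀x(7L⁴-10L²x²+3x⁴)/(360LEI) = -12·3·(7·6⁴-10·6²·3²+3·3⁴)/(360·6·2000) = -81/1600 m
Load 2 — applied couple M₀=19 kN·m at a=12/5 m (b=L-a=18/5):
  y_2 = (M₀x³/(6L)-M₀(x-a)²/2+C₁x)/EI  [x>a] with C₁=M₀(3b²-L²)/(6L)=38/25 = (19·3³/(6·6)-19·(3-(12/5))²/2+(38/25)·3)/2000 = 1539/200000 m
Superposition: y = Σ y_i = -4293/100000 m ≈ -0.042930 m

y(3) = -4293/100000 m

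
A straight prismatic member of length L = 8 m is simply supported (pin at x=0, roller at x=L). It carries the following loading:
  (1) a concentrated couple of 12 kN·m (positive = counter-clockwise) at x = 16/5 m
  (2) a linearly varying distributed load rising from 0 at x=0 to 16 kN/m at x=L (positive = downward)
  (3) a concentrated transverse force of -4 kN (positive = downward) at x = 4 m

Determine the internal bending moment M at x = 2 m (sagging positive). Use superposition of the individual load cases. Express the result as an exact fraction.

M(2) = 39 kN·m

Load 1 — applied couple M₀=12 kN·m at a=16/5 m (b=L-a=24/5):
  M_1 = M₀x/L  [x≤a] = 12·2/8 = 3 kN·m
Load 2 — triangular load w₀=16 kN/m (0→w₀ over full span):
  M_2 = w₀Lx/6 - w₀x³/(6L) = 16·8·2/6 - 16·2³/(6·8) = 40 kN·m
Load 3 — point force P=-4 kN at a=4 m (b=L-a=4):
  M_3 = Pbx/L  [x≤a] = (-4)·4·2/8 = -4 kN·m
Superposition: M = Σ M_i = 39 kN·m ≈ 39.000000 kN·m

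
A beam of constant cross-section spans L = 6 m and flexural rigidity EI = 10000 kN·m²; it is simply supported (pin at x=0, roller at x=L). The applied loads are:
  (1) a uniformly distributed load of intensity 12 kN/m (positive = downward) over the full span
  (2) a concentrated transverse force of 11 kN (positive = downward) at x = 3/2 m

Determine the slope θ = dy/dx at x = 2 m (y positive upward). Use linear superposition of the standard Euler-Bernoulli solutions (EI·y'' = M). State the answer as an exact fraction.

θ(2) = -1873/320000 rad

Load 1 — uniform load w=12 kN/m over full span:
  θ_1 = -w(L³-6Lx²+4x³)/(24EI) = -12·(6³-6·6·2²+4·2³)/(24·10000) = -13/2500 rad
Load 2 — point force P=11 kN at a=3/2 m (b=L-a=9/2):
  θ_2 = -Pa(2L²-6Lx+3x²+a²)/(6LEI)  [x>a] = -11·(3/2)·(2·6²-6·6·2+3·2²+(3/2)²)/(6·6·10000) = -209/320000 rad
Superposition: θ = Σ θ_i = -1873/320000 rad ≈ -0.005853 rad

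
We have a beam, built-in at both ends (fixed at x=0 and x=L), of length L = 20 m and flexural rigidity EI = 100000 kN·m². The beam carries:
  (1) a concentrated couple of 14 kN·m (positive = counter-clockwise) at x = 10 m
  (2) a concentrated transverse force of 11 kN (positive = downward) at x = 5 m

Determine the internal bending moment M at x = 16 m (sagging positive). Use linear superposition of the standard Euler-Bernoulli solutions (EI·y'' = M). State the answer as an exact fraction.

Load 1 — applied couple M₀=14 kN·m at a=10 m (b=L-a=10):
  M_1 = R_Ax - M_A - M₀  [x>a] with R_A=21/20, M_A=7/2 = (21/20)·16 - (7/2) - 14 = -7/10 kN·m
Load 2 — point force P=11 kN at a=5 m (b=L-a=15):
  M_2 = Pa²(a+3b)(L-x)/L³ - Pa²b/L²  [x>a] = 11·5²·(5+3·15)·(20-16)/20³ - 11·5²·15/20² = -55/16 kN·m
Superposition: M = Σ M_i = -331/80 kN·m ≈ -4.137500 kN·m

M(16) = -331/80 kN·m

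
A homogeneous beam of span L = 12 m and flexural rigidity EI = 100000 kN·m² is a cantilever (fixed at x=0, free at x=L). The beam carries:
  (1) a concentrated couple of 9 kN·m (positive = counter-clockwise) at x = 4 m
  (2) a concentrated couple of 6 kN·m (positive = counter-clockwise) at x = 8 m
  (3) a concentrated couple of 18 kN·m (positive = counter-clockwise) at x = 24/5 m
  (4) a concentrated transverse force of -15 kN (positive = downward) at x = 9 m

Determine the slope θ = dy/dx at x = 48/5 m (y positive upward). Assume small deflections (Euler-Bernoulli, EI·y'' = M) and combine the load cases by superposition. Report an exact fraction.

Load 1 — applied couple M₀=9 kN·m at a=4 m (b=L-a=8):
  θ_1 = M₀a/EI  [x>a] = 9·4/100000 = 9/25000 rad
Load 2 — applied couple M₀=6 kN·m at a=8 m (b=L-a=4):
  θ_2 = M₀a/EI  [x>a] = 6·8/100000 = 3/6250 rad
Load 3 — applied couple M₀=18 kN·m at a=24/5 m (b=L-a=36/5):
  θ_3 = M₀a/EI  [x>a] = 18·(24/5)/100000 = 27/31250 rad
Load 4 — point force P=-15 kN at a=9 m (b=L-a=3):
  θ_4 = -Pa²/(2EI)  [x>a] = -(-15)·9²/(2·100000) = 243/40000 rad
Superposition: θ = Σ θ_i = 7779/1000000 rad ≈ 0.007779 rad

θ(48/5) = 7779/1000000 rad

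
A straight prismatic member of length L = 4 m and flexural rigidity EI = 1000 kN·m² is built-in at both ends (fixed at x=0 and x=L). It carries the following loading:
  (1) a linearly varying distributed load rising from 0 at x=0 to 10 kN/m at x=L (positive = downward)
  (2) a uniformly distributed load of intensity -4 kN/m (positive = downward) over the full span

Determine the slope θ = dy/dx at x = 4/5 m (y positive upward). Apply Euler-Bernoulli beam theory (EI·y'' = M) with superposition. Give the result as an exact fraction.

θ(4/5) = -16/46875 rad

Load 1 — triangular load w₀=10 kN/m (0→w₀ over full span):
  θ_1 = -w₀(2x(L-x)(L-2x)(x+2L)+x²(L-x)²)/(120LEI) = -10·(2·(4/5)·(4-(4/5))·(4-2·(4/5))·((4/5)+2·4)+(4/5)²·(4-(4/5))²)/(120·4·1000) = -112/46875 rad
Load 2 — uniform load w=-4 kN/m over full span:
  θ_2 = -wx(L-x)(L-2x)/(12EI) = -(-4)·(4/5)·(4-(4/5))·(4-2·(4/5))/(12·1000) = 32/15625 rad
Superposition: θ = Σ θ_i = -16/46875 rad ≈ -0.000341 rad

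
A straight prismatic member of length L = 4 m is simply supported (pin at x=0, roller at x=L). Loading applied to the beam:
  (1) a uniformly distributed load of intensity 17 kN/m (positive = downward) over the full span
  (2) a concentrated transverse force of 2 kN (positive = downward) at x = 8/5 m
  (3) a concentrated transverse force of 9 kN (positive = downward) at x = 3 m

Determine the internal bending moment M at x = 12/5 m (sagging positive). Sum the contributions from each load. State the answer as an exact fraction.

M(12/5) = 983/25 kN·m

Load 1 — uniform load w=17 kN/m over full span:
  M_1 = wx(L-x)/2 = 17·(12/5)·(4-(12/5))/2 = 816/25 kN·m
Load 2 — point force P=2 kN at a=8/5 m (b=L-a=12/5):
  M_2 = Pa(L-x)/L  [x>a] = 2·(8/5)·(4-(12/5))/4 = 32/25 kN·m
Load 3 — point force P=9 kN at a=3 m (b=L-a=1):
  M_3 = Pbx/L  [x≤a] = 9·1·(12/5)/4 = 27/5 kN·m
Superposition: M = Σ M_i = 983/25 kN·m ≈ 39.320000 kN·m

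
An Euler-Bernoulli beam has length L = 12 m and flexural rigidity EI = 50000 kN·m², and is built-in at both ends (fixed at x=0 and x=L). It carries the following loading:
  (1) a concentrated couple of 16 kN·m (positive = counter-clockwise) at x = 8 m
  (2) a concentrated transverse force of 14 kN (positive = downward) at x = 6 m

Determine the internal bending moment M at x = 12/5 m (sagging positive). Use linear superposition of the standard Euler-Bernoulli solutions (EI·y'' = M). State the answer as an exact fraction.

Load 1 — applied couple M₀=16 kN·m at a=8 m (b=L-a=4):
  M_1 = R_Ax - M_A  [x≤a] with R_A=16/9, M_A=16/3 = (16/9)·(12/5) - (16/3) = -16/15 kN·m
Load 2 — point force P=14 kN at a=6 m (b=L-a=6):
  M_2 = Pb²(3a+b)x/L³ - Pab²/L²  [x≤a] = 14·6²·(3·6+6)·(12/5)/12³ - 14·6·6²/12² = -21/5 kN·m
Superposition: M = Σ M_i = -79/15 kN·m ≈ -5.266667 kN·m

M(12/5) = -79/15 kN·m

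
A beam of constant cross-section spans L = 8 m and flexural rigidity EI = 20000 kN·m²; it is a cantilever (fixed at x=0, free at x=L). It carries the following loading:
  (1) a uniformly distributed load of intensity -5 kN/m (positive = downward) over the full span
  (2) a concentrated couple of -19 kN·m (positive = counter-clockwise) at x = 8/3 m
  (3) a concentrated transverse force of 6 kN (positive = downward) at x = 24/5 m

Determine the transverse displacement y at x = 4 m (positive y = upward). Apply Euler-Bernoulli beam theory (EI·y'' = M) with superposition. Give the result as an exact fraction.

y(4) = 851/28125 m

Load 1 — uniform load w=-5 kN/m over full span:
  y_1 = -wx²(x²-4Lx+6L²)/(24EI) = -(-5)·4²·(4²-4·8·4+6·8²)/(24·20000) = 17/375 m
Load 2 — applied couple M₀=-19 kN·m at a=8/3 m (b=L-a=16/3):
  y_2 = M₀a(2x-a)/(2EI)  [x>a] = (-19)·(8/3)·(2·4-(8/3))/(2·20000) = -38/5625 m
Load 3 — point force P=6 kN at a=24/5 m (b=L-a=16/5):
  y_3 = -Px²(3a-x)/(6EI)  [x≤a] = -6·4²·(3·(24/5)-4)/(6·20000) = -26/3125 m
Superposition: y = Σ y_i = 851/28125 m ≈ 0.030258 m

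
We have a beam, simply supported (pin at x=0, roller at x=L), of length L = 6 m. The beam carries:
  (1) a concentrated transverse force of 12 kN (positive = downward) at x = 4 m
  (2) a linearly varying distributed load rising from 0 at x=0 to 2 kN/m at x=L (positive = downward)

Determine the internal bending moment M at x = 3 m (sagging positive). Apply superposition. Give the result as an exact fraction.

Load 1 — point force P=12 kN at a=4 m (b=L-a=2):
  M_1 = Pbx/L  [x≤a] = 12·2·3/6 = 12 kN·m
Load 2 — triangular load w₀=2 kN/m (0→w₀ over full span):
  M_2 = w₀Lx/6 - w₀x³/(6L) = 2·6·3/6 - 2·3³/(6·6) = 9/2 kN·m
Superposition: M = Σ M_i = 33/2 kN·m ≈ 16.500000 kN·m

M(3) = 33/2 kN·m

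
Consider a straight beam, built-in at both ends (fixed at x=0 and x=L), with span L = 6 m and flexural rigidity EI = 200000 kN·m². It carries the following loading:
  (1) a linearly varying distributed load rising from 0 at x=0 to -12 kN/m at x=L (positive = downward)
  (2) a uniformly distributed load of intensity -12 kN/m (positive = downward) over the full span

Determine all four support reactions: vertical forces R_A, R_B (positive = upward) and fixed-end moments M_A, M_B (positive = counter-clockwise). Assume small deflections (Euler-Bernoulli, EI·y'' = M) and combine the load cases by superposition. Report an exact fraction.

R_A = -234/5 kN, M_A = -252/5 kN·m, R_B = -306/5 kN, M_B = 288/5 kN·m

Load 1 — triangular load w₀=-12 kN/m (0→w₀ over full span):
  R_A = 3w₀L/20 = 3·(-12)·6/20 = -54/5 kN
  M_A = w₀L²/30 = (-12)·6²/30 = -72/5 kN·m
  R_B = 7w₀L/20 = 7·(-12)·6/20 = -126/5 kN
  M_B = -w₀L²/20 = -(-12)·6²/20 = 108/5 kN·m
Load 2 — uniform load w=-12 kN/m over full span:
  R_A = wL/2 = (-12)·6/2 = -36 kN
  M_A = wL²/12 = (-12)·6²/12 = -36 kN·m
  R_B = wL/2 = (-12)·6/2 = -36 kN
  M_B = -wL²/12 = -(-12)·6²/12 = 36 kN·m
Superposition: R_A = -234/5 kN, M_A = -252/5 kN·m, R_B = -306/5 kN, M_B = 288/5 kN·m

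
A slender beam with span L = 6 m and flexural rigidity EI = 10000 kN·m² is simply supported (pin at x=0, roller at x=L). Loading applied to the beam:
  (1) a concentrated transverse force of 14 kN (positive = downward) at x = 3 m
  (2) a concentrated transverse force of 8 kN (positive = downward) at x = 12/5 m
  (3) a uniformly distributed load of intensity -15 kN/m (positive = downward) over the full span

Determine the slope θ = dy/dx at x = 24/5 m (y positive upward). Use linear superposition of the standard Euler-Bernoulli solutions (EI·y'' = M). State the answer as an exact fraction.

Load 1 — point force P=14 kN at a=3 m (b=L-a=3):
  θ_1 = -Pa(2L²-6Lx+3x²+a²)/(6LEI)  [x>a] = -14·3·(2·6²-6·6·(24/5)+3·(24/5)²+3²)/(6·6·10000) = 1323/500000 rad
Load 2 — point force P=8 kN at a=12/5 m (b=L-a=18/5):
  θ_2 = -Pa(2L²-6Lx+3x²+a²)/(6LEI)  [x>a] = -8·(12/5)·(2·6²-6·6·(24/5)+3·(24/5)²+(12/5)²)/(6·6·10000) = 108/78125 rad
Load 3 — uniform load w=-15 kN/m over full span:
  θ_3 = -w(L³-6Lx²+4x³)/(24EI) = -(-15)·(6³-6·6·(24/5)²+4·(24/5)³)/(24·10000) = -2673/250000 rad
Superposition: θ = Σ θ_i = -16659/2500000 rad ≈ -0.006664 rad

θ(24/5) = -16659/2500000 rad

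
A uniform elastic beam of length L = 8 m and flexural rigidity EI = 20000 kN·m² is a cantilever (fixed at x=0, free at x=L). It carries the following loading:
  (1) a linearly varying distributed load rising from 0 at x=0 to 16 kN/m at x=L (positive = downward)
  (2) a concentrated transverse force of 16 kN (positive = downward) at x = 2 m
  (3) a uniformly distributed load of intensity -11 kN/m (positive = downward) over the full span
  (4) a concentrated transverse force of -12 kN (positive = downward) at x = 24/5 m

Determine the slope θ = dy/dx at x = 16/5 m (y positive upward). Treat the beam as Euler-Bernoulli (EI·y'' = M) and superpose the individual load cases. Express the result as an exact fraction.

Load 1 — triangular load w₀=16 kN/m (0→w₀ over full span):
  θ_1 = (w₀Lx²/4-w₀L²x/3-w₀x⁴/(24L))/EI = (16·8·(16/5)²/4-16·8²·(16/5)/3-16·(16/5)⁴/(24·8))/20000 = -15104/390625 rad
Load 2 — point force P=16 kN at a=2 m (b=L-a=6):
  θ_2 = -Pa²/(2EI)  [x>a] = -16·2²/(2·20000) = -1/625 rad
Load 3 — uniform load w=-11 kN/m over full span:
  θ_3 = -wx(x²-3Lx+3L²)/(6EI) = -(-11)·(16/5)·((16/5)²-3·8·(16/5)+3·8²)/(6·20000) = 8624/234375 rad
Load 4 — point force P=-12 kN at a=24/5 m (b=L-a=16/5):
  θ_4 = -Px(2a-x)/(2EI)  [x≤a] = -(-12)·(16/5)·(2·(24/5)-(16/5))/(2·20000) = 96/15625 rad
Superposition: θ = Σ θ_i = 3133/1171875 rad ≈ 0.002673 rad

θ(16/5) = 3133/1171875 rad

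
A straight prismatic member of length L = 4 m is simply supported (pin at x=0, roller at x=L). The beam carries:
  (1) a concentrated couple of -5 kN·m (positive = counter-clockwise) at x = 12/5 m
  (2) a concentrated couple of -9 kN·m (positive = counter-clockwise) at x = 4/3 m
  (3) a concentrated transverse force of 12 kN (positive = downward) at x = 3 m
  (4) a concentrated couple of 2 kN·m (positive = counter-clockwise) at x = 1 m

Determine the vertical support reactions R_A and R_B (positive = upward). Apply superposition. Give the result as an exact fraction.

R_A = 0 kN, R_B = 12 kN

Load 1 — applied couple M₀=-5 kN·m at a=12/5 m (b=L-a=8/5):
  R_A = M₀/L = (-5)/4 = -5/4 kN
  R_B = -M₀/L = -(-5)/4 = 5/4 kN
Load 2 — applied couple M₀=-9 kN·m at a=4/3 m (b=L-a=8/3):
  R_A = M₀/L = (-9)/4 = -9/4 kN
  R_B = -M₀/L = -(-9)/4 = 9/4 kN
Load 3 — point force P=12 kN at a=3 m (b=L-a=1):
  R_A = Pb/L = 12·1/4 = 3 kN
  R_B = Pa/L = 12·3/4 = 9 kN
Load 4 — applied couple M₀=2 kN·m at a=1 m (b=L-a=3):
  R_A = M₀/L = 2/4 = 1/2 kN
  R_B = -M₀/L = -2/4 = -1/2 kN
Superposition: R_A = 0 kN, R_B = 12 kN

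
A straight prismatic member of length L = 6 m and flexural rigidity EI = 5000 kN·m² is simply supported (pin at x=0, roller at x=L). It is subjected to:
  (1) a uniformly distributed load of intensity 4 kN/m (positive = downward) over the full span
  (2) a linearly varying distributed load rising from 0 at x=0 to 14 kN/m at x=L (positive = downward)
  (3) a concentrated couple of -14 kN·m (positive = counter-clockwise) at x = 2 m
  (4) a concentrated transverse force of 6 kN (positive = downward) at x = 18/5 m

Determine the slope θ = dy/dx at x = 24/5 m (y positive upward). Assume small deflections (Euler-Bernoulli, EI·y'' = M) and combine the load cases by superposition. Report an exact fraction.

Load 1 — uniform load w=4 kN/m over full span:
  θ_1 = -w(L³-6Lx²+4x³)/(24EI) = -4·(6³-6·6·(24/5)²+4·(24/5)³)/(24·5000) = 891/156250 rad
Load 2 — triangular load w₀=14 kN/m (0→w₀ over full span):
  θ_2 = -w₀(7L⁴-30L²x²+15x⁴)/(360LEI) = -14·(7·6⁴-30·6²·(24/5)²+15·(24/5)⁴)/(360·6·5000) = 15897/1562500 rad
Load 3 — applied couple M₀=-14 kN·m at a=2 m (b=L-a=4):
  θ_3 = (M₀x²/(2L)-M₀(x-a)+C₁)/EI  [x>a] with C₁=M₀(3b²-L²)/(6L)=-14/3 = ((-14)·(24/5)²/(2·6)-(-14)·((24/5)-2)+(-14/3))/5000 = 287/187500 rad
Load 4 — point force P=6 kN at a=18/5 m (b=L-a=12/5):
  θ_4 = -Pa(2L²-6Lx+3x²+a²)/(6LEI)  [x>a] = -6·(18/5)·(2·6²-6·6·(24/5)+3·(24/5)²+(18/5)²)/(6·6·5000) = 351/156250 rad
Superposition: θ = Σ θ_i = 46063/2343750 rad ≈ 0.019654 rad

θ(24/5) = 46063/2343750 rad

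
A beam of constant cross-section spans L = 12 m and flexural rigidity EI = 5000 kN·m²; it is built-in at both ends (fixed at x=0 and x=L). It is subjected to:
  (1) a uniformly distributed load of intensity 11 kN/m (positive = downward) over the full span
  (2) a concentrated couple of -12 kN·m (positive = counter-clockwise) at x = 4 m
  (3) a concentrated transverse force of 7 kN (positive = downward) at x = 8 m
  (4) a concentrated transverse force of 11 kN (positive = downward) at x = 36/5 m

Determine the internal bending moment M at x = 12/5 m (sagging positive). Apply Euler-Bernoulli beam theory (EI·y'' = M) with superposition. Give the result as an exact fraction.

Load 1 — uniform load w=11 kN/m over full span:
  M_1 = wLx/2 - wL²/12 - wx²/2 = 11·12·(12/5)/2 - 11·12²/12 - 11·(12/5)²/2 = -132/25 kN·m
Load 2 — applied couple M₀=-12 kN·m at a=4 m (b=L-a=8):
  M_2 = R_Ax - M_A  [x≤a] with R_A=-4/3, M_A=0 = (-4/3)·(12/5) - 0 = -16/5 kN·m
Load 3 — point force P=7 kN at a=8 m (b=L-a=4):
  M_3 = Pb²(3a+b)x/L³ - Pab²/L²  [x≤a] = 7·4²·(3·8+4)·(12/5)/12³ - 7·8·4²/12² = -28/15 kN·m
Load 4 — point force P=11 kN at a=36/5 m (b=L-a=24/5):
  M_4 = Pb²(3a+b)x/L³ - Pab²/L²  [x≤a] = 11·(24/5)²·(3·(36/5)+(24/5))·(12/5)/12³ - 11·(36/5)·(24/5)²/12² = -2112/625 kN·m
Superposition: M = Σ M_i = -25736/1875 kN·m ≈ -13.725867 kN·m

M(12/5) = -25736/1875 kN·m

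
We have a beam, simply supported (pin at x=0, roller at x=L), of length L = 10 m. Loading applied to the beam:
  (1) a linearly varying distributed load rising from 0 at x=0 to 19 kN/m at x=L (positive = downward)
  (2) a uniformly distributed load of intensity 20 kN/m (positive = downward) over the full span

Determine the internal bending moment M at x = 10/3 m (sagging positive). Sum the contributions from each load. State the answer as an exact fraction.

Load 1 — triangular load w₀=19 kN/m (0→w₀ over full span):
  M_1 = w₀Lx/6 - w₀x³/(6L) = 19·10·(10/3)/6 - 19·(10/3)³/(6·10) = 7600/81 kN·m
Load 2 — uniform load w=20 kN/m over full span:
  M_2 = wx(L-x)/2 = 20·(10/3)·(10-(10/3))/2 = 2000/9 kN·m
Superposition: M = Σ M_i = 25600/81 kN·m ≈ 316.049383 kN·m

M(10/3) = 25600/81 kN·m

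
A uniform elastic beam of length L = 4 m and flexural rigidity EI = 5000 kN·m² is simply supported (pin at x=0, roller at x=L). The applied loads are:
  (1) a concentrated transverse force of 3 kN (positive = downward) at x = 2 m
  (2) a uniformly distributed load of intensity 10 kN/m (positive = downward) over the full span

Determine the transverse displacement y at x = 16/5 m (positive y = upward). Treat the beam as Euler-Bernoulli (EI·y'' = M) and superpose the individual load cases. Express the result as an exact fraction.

y(16/5) = -2069/468750 m

Load 1 — point force P=3 kN at a=2 m (b=L-a=2):
  y_1 = -Pa(L-x)(2Lx-a²-x²)/(6LEI)  [x>a] = -3·2·(4-(16/5))·(2·4·(16/5)-2²-(16/5)²)/(6·4·5000) = -71/156250 m
Load 2 — uniform load w=10 kN/m over full span:
  y_2 = -wx(L³-2Lx²+x³)/(24EI) = -10·(16/5)·(4³-2·4·(16/5)²+(16/5)³)/(24·5000) = -928/234375 m
Superposition: y = Σ y_i = -2069/468750 m ≈ -0.004414 m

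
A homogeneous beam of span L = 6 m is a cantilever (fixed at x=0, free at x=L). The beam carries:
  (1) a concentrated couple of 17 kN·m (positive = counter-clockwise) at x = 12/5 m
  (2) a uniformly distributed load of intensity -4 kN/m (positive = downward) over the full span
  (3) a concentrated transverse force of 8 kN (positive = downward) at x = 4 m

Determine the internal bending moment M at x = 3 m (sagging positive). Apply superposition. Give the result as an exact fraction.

M(3) = 10 kN·m

Load 1 — applied couple M₀=17 kN·m at a=12/5 m (b=L-a=18/5):
  M_1 = 0  [x>a] = 0 kN·m
Load 2 — uniform load w=-4 kN/m over full span:
  M_2 = -w(L-x)²/2 = -(-4)·(6-3)²/2 = 18 kN·m
Load 3 — point force P=8 kN at a=4 m (b=L-a=2):
  M_3 = -P(a-x)  [x≤a] = -8·(4-3) = -8 kN·m
Superposition: M = Σ M_i = 10 kN·m ≈ 10.000000 kN·m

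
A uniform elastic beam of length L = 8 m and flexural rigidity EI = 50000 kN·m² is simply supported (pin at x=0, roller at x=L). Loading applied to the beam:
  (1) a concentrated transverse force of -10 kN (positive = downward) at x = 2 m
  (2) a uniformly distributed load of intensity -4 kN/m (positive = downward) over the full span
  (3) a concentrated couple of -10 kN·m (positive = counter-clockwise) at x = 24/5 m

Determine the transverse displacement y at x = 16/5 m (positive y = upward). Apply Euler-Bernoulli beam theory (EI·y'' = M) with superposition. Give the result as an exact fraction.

y(16/5) = 22847/3906250 m

Load 1 — point force P=-10 kN at a=2 m (b=L-a=6):
  y_1 = -Pa(L-x)(2Lx-a²-x²)/(6LEI)  [x>a] = -(-10)·2·(8-(16/5))·(2·8·(16/5)-2²-(16/5)²)/(6·8·50000) = 231/156250 m
Load 2 — uniform load w=-4 kN/m over full span:
  y_2 = -wx(L³-2Lx²+x³)/(24EI) = -(-4)·(16/5)·(8³-2·8·(16/5)²+(16/5)³)/(24·50000) = 7936/1953125 m
Load 3 — applied couple M₀=-10 kN·m at a=24/5 m (b=L-a=16/5):
  y_3 = (M₀x³/(6L)+C₁x)/EI  [x≤a] with C₁=M₀(3b²-L²)/(6L)=104/15 = ((-10)·(16/5)³/(6·8)+(104/15)·(16/5))/50000 = 24/78125 m
Superposition: y = Σ y_i = 22847/3906250 m ≈ 0.005849 m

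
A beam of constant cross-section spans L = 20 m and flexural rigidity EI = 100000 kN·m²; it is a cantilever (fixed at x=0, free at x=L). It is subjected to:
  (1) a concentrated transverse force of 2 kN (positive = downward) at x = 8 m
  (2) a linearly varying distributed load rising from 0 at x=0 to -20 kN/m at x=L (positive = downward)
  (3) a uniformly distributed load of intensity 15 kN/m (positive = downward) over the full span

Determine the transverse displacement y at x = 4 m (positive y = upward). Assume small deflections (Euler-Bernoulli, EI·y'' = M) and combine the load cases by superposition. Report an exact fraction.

y(4) = -871/46875 m

Load 1 — point force P=2 kN at a=8 m (b=L-a=12):
  y_1 = -Px²(3a-x)/(6EI)  [x≤a] = -2·4²·(3·8-4)/(6·100000) = -2/1875 m
Load 2 — triangular load w₀=-20 kN/m (0→w₀ over full span):
  y_2 = (w₀Lx³/12-w₀L²x²/6-w₀x⁵/(120L))/EI = ((-20)·20·4³/12-(-20)·20²·4²/6-(-20)·4⁵/(120·20))/100000 = 9004/46875 m
Load 3 — uniform load w=15 kN/m over full span:
  y_3 = -wx²(x²-4Lx+6L²)/(24EI) = -15·4²·(4²-4·20·4+6·20²)/(24·100000) = -131/625 m
Superposition: y = Σ y_i = -871/46875 m ≈ -0.018581 m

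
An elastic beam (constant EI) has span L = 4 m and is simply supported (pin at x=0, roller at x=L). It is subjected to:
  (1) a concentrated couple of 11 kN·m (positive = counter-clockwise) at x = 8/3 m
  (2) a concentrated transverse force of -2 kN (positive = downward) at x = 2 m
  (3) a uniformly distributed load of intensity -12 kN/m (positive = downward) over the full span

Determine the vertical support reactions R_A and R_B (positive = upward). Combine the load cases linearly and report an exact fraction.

R_A = -89/4 kN, R_B = -111/4 kN

Load 1 — applied couple M₀=11 kN·m at a=8/3 m (b=L-a=4/3):
  R_A = M₀/L = 11/4 kN
  R_B = -M₀/L = -11/4 kN
Load 2 — point force P=-2 kN at a=2 m (b=L-a=2):
  R_A = Pb/L = (-2)·2/4 = -1 kN
  R_B = Pa/L = (-2)·2/4 = -1 kN
Load 3 — uniform load w=-12 kN/m over full span:
  R_A = wL/2 = (-12)·4/2 = -24 kN
  R_B = wL/2 = (-12)·4/2 = -24 kN
Superposition: R_A = -89/4 kN, R_B = -111/4 kN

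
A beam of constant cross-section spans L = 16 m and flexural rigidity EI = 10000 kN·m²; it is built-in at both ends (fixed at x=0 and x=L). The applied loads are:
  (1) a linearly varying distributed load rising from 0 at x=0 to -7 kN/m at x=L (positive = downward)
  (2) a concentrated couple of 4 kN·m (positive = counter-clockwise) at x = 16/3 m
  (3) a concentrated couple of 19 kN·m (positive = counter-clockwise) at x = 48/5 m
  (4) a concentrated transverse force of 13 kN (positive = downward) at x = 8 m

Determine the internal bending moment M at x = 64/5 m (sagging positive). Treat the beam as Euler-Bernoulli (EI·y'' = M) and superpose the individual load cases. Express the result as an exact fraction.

Load 1 — triangular load w₀=-7 kN/m (0→w₀ over full span):
  M_1 = 3w₀Lx/20 - w₀L²/30 - w₀x³/(6L) = 3·(-7)·16·(64/5)/20 - (-7)·16²/30 - (-7)·(64/5)³/(6·16) = -896/375 kN·m
Load 2 — applied couple M₀=4 kN·m at a=16/3 m (b=L-a=32/3):
  M_2 = R_Ax - M_A - M₀  [x>a] with R_A=1/3, M_A=0 = (1/3)·(64/5) - 0 - 4 = 4/15 kN·m
Load 3 — applied couple M₀=19 kN·m at a=48/5 m (b=L-a=32/5):
  M_3 = R_Ax - M_A - M₀  [x>a] with R_A=171/100, M_A=152/25 = (171/100)·(64/5) - (152/25) - 19 = -399/125 kN·m
Load 4 — point force P=13 kN at a=8 m (b=L-a=8):
  M_4 = Pa²(a+3b)(L-x)/L³ - Pa²b/L²  [x>a] = 13·8²·(8+3·8)·(16-(64/5))/16³ - 13·8²·8/16² = -26/5 kN·m
Superposition: M = Σ M_i = -3943/375 kN·m ≈ -10.514667 kN·m

M(64/5) = -3943/375 kN·m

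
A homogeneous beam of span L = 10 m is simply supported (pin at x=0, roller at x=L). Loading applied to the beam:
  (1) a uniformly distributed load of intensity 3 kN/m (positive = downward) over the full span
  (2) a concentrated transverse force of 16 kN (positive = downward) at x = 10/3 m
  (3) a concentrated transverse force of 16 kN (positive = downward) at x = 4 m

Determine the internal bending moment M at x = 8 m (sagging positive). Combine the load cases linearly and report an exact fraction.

Load 1 — uniform load w=3 kN/m over full span:
  M_1 = wx(L-x)/2 = 3·8·(10-8)/2 = 24 kN·m
Load 2 — point force P=16 kN at a=10/3 m (b=L-a=20/3):
  M_2 = Pa(L-x)/L  [x>a] = 16·(10/3)·(10-8)/10 = 32/3 kN·m
Load 3 — point force P=16 kN at a=4 m (b=L-a=6):
  M_3 = Pa(L-x)/L  [x>a] = 16·4·(10-8)/10 = 64/5 kN·m
Superposition: M = Σ M_i = 712/15 kN·m ≈ 47.466667 kN·m

M(8) = 712/15 kN·m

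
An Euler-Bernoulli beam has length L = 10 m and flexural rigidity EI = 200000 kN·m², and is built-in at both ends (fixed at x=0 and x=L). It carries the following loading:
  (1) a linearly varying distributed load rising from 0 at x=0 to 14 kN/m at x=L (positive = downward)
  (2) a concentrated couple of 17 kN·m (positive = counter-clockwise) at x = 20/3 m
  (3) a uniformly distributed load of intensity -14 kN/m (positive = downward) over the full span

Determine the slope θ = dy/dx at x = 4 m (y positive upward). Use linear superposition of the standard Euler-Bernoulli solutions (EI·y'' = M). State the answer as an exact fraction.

θ(4) = 67/750000 rad

Load 1 — triangular load w₀=14 kN/m (0→w₀ over full span):
  θ_1 = -w₀(2x(L-x)(L-2x)(x+2L)+x²(L-x)²)/(120LEI) = -14·(2·4·(10-4)·(10-2·4)·(4+2·10)+4²·(10-4)²)/(120·10·200000) = -21/125000 rad
Load 2 — applied couple M₀=17 kN·m at a=20/3 m (b=L-a=10/3):
  θ_2 = (R_Ax²/2 - M_Ax)/EI  [x≤a] with R_A=34/15, M_A=17/3 = ((34/15)·4²/2 - (17/3)·4)/200000 = -17/750000 rad
Load 3 — uniform load w=-14 kN/m over full span:
  θ_3 = -wx(L-x)(L-2x)/(12EI) = -(-14)·4·(10-4)·(10-2·4)/(12·200000) = 7/25000 rad
Superposition: θ = Σ θ_i = 67/750000 rad ≈ 0.000089 rad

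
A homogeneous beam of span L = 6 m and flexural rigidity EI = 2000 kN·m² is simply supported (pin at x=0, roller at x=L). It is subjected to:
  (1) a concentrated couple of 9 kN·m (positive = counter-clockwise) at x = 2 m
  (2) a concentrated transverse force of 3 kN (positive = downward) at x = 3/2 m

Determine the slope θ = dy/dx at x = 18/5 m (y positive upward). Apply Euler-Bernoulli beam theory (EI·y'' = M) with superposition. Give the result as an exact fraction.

θ(18/5) = 303/1600000 rad

Load 1 — applied couple M₀=9 kN·m at a=2 m (b=L-a=4):
  θ_1 = (M₀x²/(2L)-M₀(x-a)+C₁)/EI  [x>a] with C₁=M₀(3b²-L²)/(6L)=3 = (9·(18/5)²/(2·6)-9·((18/5)-2)+3)/2000 = -21/25000 rad
Load 2 — point force P=3 kN at a=3/2 m (b=L-a=9/2):
  θ_2 = -Pa(2L²-6Lx+3x²+a²)/(6LEI)  [x>a] = -3·(3/2)·(2·6²-6·6·(18/5)+3·(18/5)²+(3/2)²)/(6·6·2000) = 1647/1600000 rad
Superposition: θ = Σ θ_i = 303/1600000 rad ≈ 0.000189 rad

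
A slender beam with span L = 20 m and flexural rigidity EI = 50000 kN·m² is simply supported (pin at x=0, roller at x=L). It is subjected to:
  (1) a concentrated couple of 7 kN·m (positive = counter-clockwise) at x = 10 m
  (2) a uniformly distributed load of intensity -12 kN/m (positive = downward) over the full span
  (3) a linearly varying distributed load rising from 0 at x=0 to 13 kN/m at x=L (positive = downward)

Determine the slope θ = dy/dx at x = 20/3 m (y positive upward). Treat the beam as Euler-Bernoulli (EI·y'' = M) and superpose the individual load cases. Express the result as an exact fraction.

Load 1 — applied couple M₀=7 kN·m at a=10 m (b=L-a=10):
  θ_1 = (M₀x²/(2L)+C₁)/EI  [x≤a] with C₁=M₀(3b²-L²)/(6L)=-35/6 = (7·(20/3)²/(2·20)+(-35/6))/50000 = 7/180000 rad
Load 2 — uniform load w=-12 kN/m over full span:
  θ_2 = -w(L³-6Lx²+4x³)/(24EI) = -(-12)·(20³-6·20·(20/3)²+4·(20/3)³)/(24·50000) = 26/675 rad
Load 3 — triangular load w₀=13 kN/m (0→w₀ over full span):
  θ_3 = -w₀(7L⁴-30L²x²+15x⁴)/(360LEI) = -13·(7·20⁴-30·20²·(20/3)²+15·(20/3)⁴)/(360·20·50000) = -676/30375 rad
Superposition: θ = Σ θ_i = 79229/4860000 rad ≈ 0.016302 rad

θ(20/3) = 79229/4860000 rad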